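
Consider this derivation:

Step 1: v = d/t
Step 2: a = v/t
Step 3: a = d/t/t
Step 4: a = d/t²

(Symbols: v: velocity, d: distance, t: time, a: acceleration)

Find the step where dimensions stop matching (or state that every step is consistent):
No step introduces an error — all steps are dimensionally consistent.

Step 1: v = d/t → LHS [L T^-1], RHS [L T^-1] ✓
Step 2: a = v/t → LHS [L T^-2], RHS [L T^-2] ✓
Step 3: a = d/t/t → LHS [L T^-2], RHS [L T^-2] ✓
Step 4: a = d/t² → LHS [L T^-2], RHS [L T^-2] ✓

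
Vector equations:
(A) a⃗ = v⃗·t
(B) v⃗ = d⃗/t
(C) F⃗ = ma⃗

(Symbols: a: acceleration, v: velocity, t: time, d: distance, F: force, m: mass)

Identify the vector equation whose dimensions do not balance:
(A) a⃗ = v⃗·t

(A) a⃗ = v⃗·t: LHS [L T^-2], RHS [L] ✗ — acceleration is velocity per time; should be v⃗/t
(B) v⃗ = d⃗/t: LHS [L T^-1], RHS [L T^-1] ✓ — displacement (vector) divided by time (scalar)
(C) F⃗ = ma⃗: LHS [L M T^-2], RHS [L M T^-2] ✓ — Force and acceleration are vectors, mass is a scalar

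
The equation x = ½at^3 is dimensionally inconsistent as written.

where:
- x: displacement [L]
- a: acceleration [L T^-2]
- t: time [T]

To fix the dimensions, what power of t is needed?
The exponent of t should be 2: x = ½at^2

The LHS x has dimensions [L]; t has dimensions [T].
As written, the RHS ½at^3 (exponent 3 on t) has dimensions [L T], which does not match.
With exponent 2, the RHS ½at^2 has dimensions [L], matching the LHS.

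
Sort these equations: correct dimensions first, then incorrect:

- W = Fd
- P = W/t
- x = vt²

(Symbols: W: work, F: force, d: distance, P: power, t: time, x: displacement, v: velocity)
Dimensionally correct: W = Fd, P = W/t
Dimensionally incorrect: x = vt²
Ordered (correct first, then incorrect): W = Fd, P = W/t, x = vt²

- W = Fd: LHS [L^2 M T^-2], RHS [L^2 M T^-2] → correct ✓
- P = W/t: LHS [L^2 M T^-3], RHS [L^2 M T^-3] → correct ✓
- x = vt²: LHS [L], RHS [L T] → incorrect ✗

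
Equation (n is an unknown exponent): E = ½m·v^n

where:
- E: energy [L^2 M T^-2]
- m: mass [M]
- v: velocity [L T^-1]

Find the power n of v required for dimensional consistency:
n = 2

E has dimensions [L^2 M T^-2]; v has dimensions [L T^-1].
The rest of the RHS has dimensions [M], so v^n must supply [L^2 T^-2].
With n = 2: ½m·v^2 has dimensions [L^2 M T^-2], matching the LHS ✓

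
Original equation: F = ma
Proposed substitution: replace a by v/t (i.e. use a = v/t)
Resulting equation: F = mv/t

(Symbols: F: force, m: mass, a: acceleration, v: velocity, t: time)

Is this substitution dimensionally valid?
Yes

[a] = [L T^-2] and [v/t] = [L T^-2]. These match, so the substitution replaces a quantity by one of the same dimensions and the result F = mv/t has LHS [L M T^-2] vs RHS [L M T^-2] — still consistent.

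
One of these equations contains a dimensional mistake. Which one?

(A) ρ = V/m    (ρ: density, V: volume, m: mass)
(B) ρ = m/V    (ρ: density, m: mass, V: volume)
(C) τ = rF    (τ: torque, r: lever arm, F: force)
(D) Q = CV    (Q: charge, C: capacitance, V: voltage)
(A) ρ = V/m

The equation (A) ρ = V/m is dimensionally incorrect.

LHS (ρ): [L^-3 M]
RHS (V/m): [L^3 M^-1] ✗

The dimensions do not match. The other three equations balance.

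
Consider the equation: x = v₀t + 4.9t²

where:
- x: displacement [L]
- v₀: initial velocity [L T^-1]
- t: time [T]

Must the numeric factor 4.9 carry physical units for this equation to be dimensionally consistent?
Yes

x has dimensions [L], while t² alone has dimensions [T^2]. For the equation to balance, the factor 4.9 must carry dimensions [L T^-2] — it is a dimensional constant (a numerical value of a physical quantity with its units suppressed), not a pure number.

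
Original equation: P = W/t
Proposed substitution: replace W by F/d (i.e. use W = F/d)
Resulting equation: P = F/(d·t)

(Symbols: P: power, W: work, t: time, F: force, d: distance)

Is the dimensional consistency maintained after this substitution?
No

[W] = [L^2 M T^-2] and [F/d] = [M T^-2]. These differ, so the substitution replaces a quantity by one of different dimensions and the result P = F/(d·t) has LHS [L^2 M T^-3] vs RHS [M T^-3] — inconsistent.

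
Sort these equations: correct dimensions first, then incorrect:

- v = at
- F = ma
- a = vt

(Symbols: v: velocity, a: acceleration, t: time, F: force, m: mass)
Dimensionally correct: v = at, F = ma
Dimensionally incorrect: a = vt
Ordered (correct first, then incorrect): v = at, F = ma, a = vt

- v = at: LHS [L T^-1], RHS [L T^-1] → correct ✓
- F = ma: LHS [L M T^-2], RHS [L M T^-2] → correct ✓
- a = vt: LHS [L T^-2], RHS [L] → incorrect ✗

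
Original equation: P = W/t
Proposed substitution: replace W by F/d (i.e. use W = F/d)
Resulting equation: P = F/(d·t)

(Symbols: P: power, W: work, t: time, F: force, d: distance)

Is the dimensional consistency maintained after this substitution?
No

[W] = [L^2 M T^-2] and [F/d] = [M T^-2]. These differ, so the substitution replaces a quantity by one of different dimensions and the result P = F/(d·t) has LHS [L^2 M T^-3] vs RHS [M T^-3] — inconsistent.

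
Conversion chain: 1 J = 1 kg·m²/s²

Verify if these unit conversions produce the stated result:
The chain is correct (no errors).

Correct: Joule is defined as kg·m²/s²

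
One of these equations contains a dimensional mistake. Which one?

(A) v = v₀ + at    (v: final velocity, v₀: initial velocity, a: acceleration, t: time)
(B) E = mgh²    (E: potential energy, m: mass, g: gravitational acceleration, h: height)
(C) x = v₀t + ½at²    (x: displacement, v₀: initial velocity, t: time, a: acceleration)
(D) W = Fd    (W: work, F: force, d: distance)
(B) E = mgh²

The equation (B) E = mgh² is dimensionally incorrect.

LHS (E): [L^2 M T^-2]
RHS (mgh²): [L^3 M T^-2] ✗

The dimensions do not match. The other three equations balance.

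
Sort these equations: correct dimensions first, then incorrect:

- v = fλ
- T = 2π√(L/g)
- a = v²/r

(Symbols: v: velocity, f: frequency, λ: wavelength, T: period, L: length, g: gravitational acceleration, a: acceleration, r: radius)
Dimensionally correct: v = fλ, T = 2π√(L/g), a = v²/r
Dimensionally incorrect: none
Ordered (correct first, then incorrect): v = fλ, T = 2π√(L/g), a = v²/r

- v = fλ: LHS [L T^-1], RHS [L T^-1] → correct ✓
- T = 2π√(L/g): LHS [T], RHS [T] → correct ✓
- a = v²/r: LHS [L T^-2], RHS [L T^-2] → correct ✓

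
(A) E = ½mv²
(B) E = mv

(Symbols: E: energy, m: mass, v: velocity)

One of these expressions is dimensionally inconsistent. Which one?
(B)

(A) E = ½mv²: LHS [L^2 M T^-2], RHS [L^2 M T^-2] ✓
(B) E = mv: LHS [L^2 M T^-2], RHS [L M T^-1] ✗

Expression (B) E = mv is dimensionally incorrect.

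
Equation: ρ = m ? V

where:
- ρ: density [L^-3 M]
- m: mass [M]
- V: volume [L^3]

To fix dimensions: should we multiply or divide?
division (÷): ρ = m ÷ V

ρ [L^-3 M]; m [M]; V [L^3].
m × V → [L^3 M] ✗
m ÷ V → [L^-3 M] ✓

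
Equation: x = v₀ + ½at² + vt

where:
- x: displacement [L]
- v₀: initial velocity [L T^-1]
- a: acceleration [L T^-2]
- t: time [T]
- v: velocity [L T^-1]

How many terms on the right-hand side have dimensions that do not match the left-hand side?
1

LHS x: [L]
- v₀: [L T^-1] ✗
- ½at²: [L] ✓
- vt: [L] ✓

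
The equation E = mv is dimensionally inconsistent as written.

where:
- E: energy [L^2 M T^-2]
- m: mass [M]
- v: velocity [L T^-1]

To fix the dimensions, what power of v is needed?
The exponent of v should be 2: E = mv^2

The LHS E has dimensions [L^2 M T^-2]; v has dimensions [L T^-1].
As written, the RHS mv (exponent 1 on v) has dimensions [L M T^-1], which does not match.
With exponent 2, the RHS mv^2 has dimensions [L^2 M T^-2], matching the LHS.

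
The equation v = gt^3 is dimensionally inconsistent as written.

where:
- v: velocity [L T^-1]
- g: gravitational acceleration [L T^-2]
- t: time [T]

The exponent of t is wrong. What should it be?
The exponent of t should be 1: v = gt

The LHS v has dimensions [L T^-1]; t has dimensions [T].
As written, the RHS gt^3 (exponent 3 on t) has dimensions [L T], which does not match.
With exponent 1, the RHS gt has dimensions [L T^-1], matching the LHS.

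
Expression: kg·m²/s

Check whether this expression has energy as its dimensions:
No

The expression kg·m²/s has dimensions [L^2 M T^-1], but energy has dimensions [L^2 M T^-2].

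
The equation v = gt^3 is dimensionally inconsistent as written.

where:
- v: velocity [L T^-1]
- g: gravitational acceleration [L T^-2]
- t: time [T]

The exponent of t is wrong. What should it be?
The exponent of t should be 1: v = gt

The LHS v has dimensions [L T^-1]; t has dimensions [T].
As written, the RHS gt^3 (exponent 3 on t) has dimensions [L T], which does not match.
With exponent 1, the RHS gt has dimensions [L T^-1], matching the LHS.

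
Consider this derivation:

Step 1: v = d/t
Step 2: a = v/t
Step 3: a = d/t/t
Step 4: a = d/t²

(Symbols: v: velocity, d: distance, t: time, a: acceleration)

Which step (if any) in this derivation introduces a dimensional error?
No step introduces an error — all steps are dimensionally consistent.

Step 1: v = d/t → LHS [L T^-1], RHS [L T^-1] ✓
Step 2: a = v/t → LHS [L T^-2], RHS [L T^-2] ✓
Step 3: a = d/t/t → LHS [L T^-2], RHS [L T^-2] ✓
Step 4: a = d/t² → LHS [L T^-2], RHS [L T^-2] ✓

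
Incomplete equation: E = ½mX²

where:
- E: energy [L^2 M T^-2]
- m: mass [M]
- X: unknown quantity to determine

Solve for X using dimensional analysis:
X = v (velocity), dimensions [L T^-1]

E has dimensions [L^2 M T^-2]; the rest of the RHS (½m) has dimensions [M].
So X² must have dimensions [L^2 T^-2], i.e. X has dimensions [L T^-1] — X = v (velocity).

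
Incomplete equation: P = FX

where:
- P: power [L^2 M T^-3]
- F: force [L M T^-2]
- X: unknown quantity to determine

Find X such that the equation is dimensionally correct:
X = v (velocity), dimensions [L T^-1]

P has dimensions [L^2 M T^-3]; the rest of the RHS (F) has dimensions [L M T^-2].
So X must have dimensions [L T^-1] — X = v (velocity).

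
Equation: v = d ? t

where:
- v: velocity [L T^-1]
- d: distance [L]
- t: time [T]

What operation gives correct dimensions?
division (÷): v = d ÷ t

v [L T^-1]; d [L]; t [T].
d × t → [L T] ✗
d ÷ t → [L T^-1] ✓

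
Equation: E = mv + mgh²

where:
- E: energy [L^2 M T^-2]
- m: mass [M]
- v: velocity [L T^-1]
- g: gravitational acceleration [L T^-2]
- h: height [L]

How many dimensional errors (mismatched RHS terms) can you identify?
2

LHS E: [L^2 M T^-2]
- mv: [L M T^-1] ✗
- mgh²: [L^3 M T^-2] ✗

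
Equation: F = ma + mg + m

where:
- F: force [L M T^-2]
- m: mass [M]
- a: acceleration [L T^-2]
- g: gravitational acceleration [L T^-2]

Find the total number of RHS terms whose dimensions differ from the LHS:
1

LHS F: [L M T^-2]
- ma: [L M T^-2] ✓
- mg: [L M T^-2] ✓
- m: [M] ✗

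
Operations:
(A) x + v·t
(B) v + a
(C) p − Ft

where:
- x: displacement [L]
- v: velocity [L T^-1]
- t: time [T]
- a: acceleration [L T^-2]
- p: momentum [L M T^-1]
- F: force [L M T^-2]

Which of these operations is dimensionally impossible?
(B) v + a

(A) x + v·t: x [L] and v·t [L] — same dimensions ✓
(B) v + a: v [L T^-1] and a [L T^-2] — different dimensions cannot be added/subtracted ✗
(C) p − Ft: p [L M T^-1] and Ft [L M T^-1] — same dimensions ✓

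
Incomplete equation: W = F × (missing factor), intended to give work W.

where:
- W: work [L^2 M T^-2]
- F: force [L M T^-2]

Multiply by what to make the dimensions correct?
d (distance), dimensions [L]

W has dimensions [L^2 M T^-2] and F has dimensions [L M T^-2].
The missing factor must have dimensions [L^2 M T^-2] / [L M T^-2] = [L], i.e. distance (d).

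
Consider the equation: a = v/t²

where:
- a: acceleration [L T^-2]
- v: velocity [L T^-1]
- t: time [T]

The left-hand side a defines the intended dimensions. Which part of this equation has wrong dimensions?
The right-hand side term v/t²

a has dimensions [L T^-2], but v/t² has dimensions [L T^-3], so the term v/t² is dimensionally wrong for a.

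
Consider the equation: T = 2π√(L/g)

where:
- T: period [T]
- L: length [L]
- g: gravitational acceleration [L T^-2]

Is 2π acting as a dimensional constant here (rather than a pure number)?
No

T has dimensions [T] and √(L/g) already has dimensions [T], so the equation balances without 2π contributing any dimensions. 2π is a pure (dimensionless) number; changing or removing it would not affect dimensional consistency.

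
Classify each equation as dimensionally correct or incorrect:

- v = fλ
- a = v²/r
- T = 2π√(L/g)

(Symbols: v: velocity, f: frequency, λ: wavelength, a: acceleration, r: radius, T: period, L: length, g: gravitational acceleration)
Dimensionally correct: v = fλ, a = v²/r, T = 2π√(L/g)
Dimensionally incorrect: none
Ordered (correct first, then incorrect): v = fλ, a = v²/r, T = 2π√(L/g)

- v = fλ: LHS [L T^-1], RHS [L T^-1] → correct ✓
- a = v²/r: LHS [L T^-2], RHS [L T^-2] → correct ✓
- T = 2π√(L/g): LHS [T], RHS [T] → correct ✓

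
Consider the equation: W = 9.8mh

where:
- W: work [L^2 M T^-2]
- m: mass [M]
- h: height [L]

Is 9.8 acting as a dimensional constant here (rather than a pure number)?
Yes

W has dimensions [L^2 M T^-2], while mh alone has dimensions [L M]. For the equation to balance, the factor 9.8 must carry dimensions [L T^-2] — it is a dimensional constant (a numerical value of a physical quantity with its units suppressed), not a pure number.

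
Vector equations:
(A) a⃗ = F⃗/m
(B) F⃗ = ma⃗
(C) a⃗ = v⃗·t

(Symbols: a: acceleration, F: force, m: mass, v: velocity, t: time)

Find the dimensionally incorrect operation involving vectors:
(C) a⃗ = v⃗·t

(A) a⃗ = F⃗/m: LHS [L T^-2], RHS [L T^-2] ✓ — force (vector) divided by mass (scalar)
(B) F⃗ = ma⃗: LHS [L M T^-2], RHS [L M T^-2] ✓ — Force and acceleration are vectors, mass is a scalar
(C) a⃗ = v⃗·t: LHS [L T^-2], RHS [L] ✗ — acceleration is velocity per time; should be v⃗/t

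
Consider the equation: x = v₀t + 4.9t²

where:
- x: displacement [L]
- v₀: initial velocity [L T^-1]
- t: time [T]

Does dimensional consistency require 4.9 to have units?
Yes

x has dimensions [L], while t² alone has dimensions [T^2]. For the equation to balance, the factor 4.9 must carry dimensions [L T^-2] — it is a dimensional constant (a numerical value of a physical quantity with its units suppressed), not a pure number.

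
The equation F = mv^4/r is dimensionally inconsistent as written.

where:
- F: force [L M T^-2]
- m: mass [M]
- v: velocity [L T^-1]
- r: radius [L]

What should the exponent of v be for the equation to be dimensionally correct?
The exponent of v should be 2: F = mv^2/r

The LHS F has dimensions [L M T^-2]; v has dimensions [L T^-1].
As written, the RHS mv^4/r (exponent 4 on v) has dimensions [L^3 M T^-4], which does not match.
With exponent 2, the RHS mv^2/r has dimensions [L M T^-2], matching the LHS.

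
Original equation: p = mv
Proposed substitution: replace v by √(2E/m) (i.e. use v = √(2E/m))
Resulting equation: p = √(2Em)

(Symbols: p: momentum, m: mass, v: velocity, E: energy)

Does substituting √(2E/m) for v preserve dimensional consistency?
Yes

[v] = [L T^-1] and [√(2E/m)] = [L T^-1]. These match, so the substitution replaces a quantity by one of the same dimensions and the result p = √(2Em) has LHS [L M T^-1] vs RHS [L M T^-1] — still consistent.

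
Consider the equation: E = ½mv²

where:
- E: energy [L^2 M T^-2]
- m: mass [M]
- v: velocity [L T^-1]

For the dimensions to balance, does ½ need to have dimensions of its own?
No

E has dimensions [L^2 M T^-2] and mv² already has dimensions [L^2 M T^-2], so the equation balances without ½ contributing any dimensions. ½ is a pure (dimensionless) number; changing or removing it would not affect dimensional consistency.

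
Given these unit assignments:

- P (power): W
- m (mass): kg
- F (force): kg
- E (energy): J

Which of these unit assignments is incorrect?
F

The variable F (force) should have units N, not kg.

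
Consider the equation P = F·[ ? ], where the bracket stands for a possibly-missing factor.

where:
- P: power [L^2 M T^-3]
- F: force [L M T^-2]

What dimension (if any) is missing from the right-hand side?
[L T^-1] — velocity (e.g. v)

P has dimensions [L^2 M T^-3]; F has dimensions [L M T^-2].
The bracketed factor must supply [L^2 M T^-3] / [L M T^-2] = [L T^-1].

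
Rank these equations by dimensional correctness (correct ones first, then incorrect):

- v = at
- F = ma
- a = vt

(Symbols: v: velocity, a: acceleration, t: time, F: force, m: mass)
Dimensionally correct: v = at, F = ma
Dimensionally incorrect: a = vt
Ordered (correct first, then incorrect): v = at, F = ma, a = vt

- v = at: LHS [L T^-1], RHS [L T^-1] → correct ✓
- F = ma: LHS [L M T^-2], RHS [L M T^-2] → correct ✓
- a = vt: LHS [L T^-2], RHS [L] → incorrect ✗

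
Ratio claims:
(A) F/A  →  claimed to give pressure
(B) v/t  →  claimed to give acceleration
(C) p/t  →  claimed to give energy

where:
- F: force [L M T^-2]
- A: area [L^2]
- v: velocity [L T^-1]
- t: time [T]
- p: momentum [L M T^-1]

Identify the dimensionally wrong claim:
(C) p/t does not give energy

(A) F/A: [L^-1 M T^-2] = pressure [L^-1 M T^-2] ✓
(B) v/t: [L T^-2] = acceleration [L T^-2] ✓
(C) p/t: [L M T^-2] ≠ energy [L^2 M T^-2] ✗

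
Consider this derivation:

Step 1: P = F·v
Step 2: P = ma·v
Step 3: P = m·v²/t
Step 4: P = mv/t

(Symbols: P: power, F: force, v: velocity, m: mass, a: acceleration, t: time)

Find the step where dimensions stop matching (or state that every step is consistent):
Step 4

Step 1: P = F·v → LHS [L^2 M T^-3], RHS [L^2 M T^-3] ✓
Step 2: P = ma·v → LHS [L^2 M T^-3], RHS [L^2 M T^-3] ✓
Step 3: P = m·v²/t → LHS [L^2 M T^-3], RHS [L^2 M T^-3] ✓
Step 4: P = mv/t → LHS [L^2 M T^-3], RHS [L M T^-2] ✗

The first dimensional inconsistency appears in step 4: P = mv/t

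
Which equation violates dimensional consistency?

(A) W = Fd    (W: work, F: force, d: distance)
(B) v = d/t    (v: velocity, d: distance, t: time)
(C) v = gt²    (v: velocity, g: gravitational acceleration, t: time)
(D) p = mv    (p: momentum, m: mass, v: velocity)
(C) v = gt²

The equation (C) v = gt² is dimensionally incorrect.

LHS (v): [L T^-1]
RHS (gt²): [L] ✗

The dimensions do not match. The other three equations balance.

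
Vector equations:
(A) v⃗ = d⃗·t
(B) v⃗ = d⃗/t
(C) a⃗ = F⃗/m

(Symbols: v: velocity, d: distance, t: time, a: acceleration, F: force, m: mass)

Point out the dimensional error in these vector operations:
(A) v⃗ = d⃗·t

(A) v⃗ = d⃗·t: LHS [L T^-1], RHS [L T] ✗ — velocity is displacement per time; should be d⃗/t
(B) v⃗ = d⃗/t: LHS [L T^-1], RHS [L T^-1] ✓ — displacement (vector) divided by time (scalar)
(C) a⃗ = F⃗/m: LHS [L T^-2], RHS [L T^-2] ✓ — force (vector) divided by mass (scalar)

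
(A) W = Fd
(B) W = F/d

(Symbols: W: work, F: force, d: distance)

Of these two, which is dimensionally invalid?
(B)

(A) W = Fd: LHS [L^2 M T^-2], RHS [L^2 M T^-2] ✓
(B) W = F/d: LHS [L^2 M T^-2], RHS [M T^-2] ✗

Expression (B) W = F/d is dimensionally incorrect.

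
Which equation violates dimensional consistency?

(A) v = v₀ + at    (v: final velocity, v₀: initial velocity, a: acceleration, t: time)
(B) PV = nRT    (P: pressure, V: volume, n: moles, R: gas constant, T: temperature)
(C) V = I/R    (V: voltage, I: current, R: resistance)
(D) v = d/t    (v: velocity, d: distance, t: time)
(C) V = I/R

The equation (C) V = I/R is dimensionally incorrect.

LHS (V): [I^-1 L^2 M T^-3]
RHS (I/R): [I^3 L^-2 M^-1 T^3] ✗

The dimensions do not match. The other three equations balance.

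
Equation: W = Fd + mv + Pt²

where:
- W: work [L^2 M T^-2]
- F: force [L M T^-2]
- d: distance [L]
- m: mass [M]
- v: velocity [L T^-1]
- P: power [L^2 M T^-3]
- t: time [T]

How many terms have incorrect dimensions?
2

LHS W: [L^2 M T^-2]
- Fd: [L^2 M T^-2] ✓
- mv: [L M T^-1] ✗
- Pt²: [L^2 M T^-1] ✗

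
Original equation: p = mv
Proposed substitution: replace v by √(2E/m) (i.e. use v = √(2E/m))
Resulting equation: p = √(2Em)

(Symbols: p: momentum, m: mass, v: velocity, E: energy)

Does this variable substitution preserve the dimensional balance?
Yes

[v] = [L T^-1] and [√(2E/m)] = [L T^-1]. These match, so the substitution replaces a quantity by one of the same dimensions and the result p = √(2Em) has LHS [L M T^-1] vs RHS [L M T^-1] — still consistent.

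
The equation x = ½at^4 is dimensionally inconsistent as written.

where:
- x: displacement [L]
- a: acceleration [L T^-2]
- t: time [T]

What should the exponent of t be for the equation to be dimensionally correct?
The exponent of t should be 2: x = ½at^2

The LHS x has dimensions [L]; t has dimensions [T].
As written, the RHS ½at^4 (exponent 4 on t) has dimensions [L T^2], which does not match.
With exponent 2, the RHS ½at^2 has dimensions [L], matching the LHS.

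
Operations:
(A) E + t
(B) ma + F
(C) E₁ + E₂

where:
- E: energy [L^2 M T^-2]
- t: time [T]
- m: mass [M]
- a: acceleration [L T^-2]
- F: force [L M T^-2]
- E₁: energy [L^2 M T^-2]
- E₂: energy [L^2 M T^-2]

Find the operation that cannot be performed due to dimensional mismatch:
(A) E + t

(A) E + t: E [L^2 M T^-2] and t [T] — different dimensions cannot be added/subtracted ✗
(B) ma + F: ma [L M T^-2] and F [L M T^-2] — same dimensions ✓
(C) E₁ + E₂: E₁ [L^2 M T^-2] and E₂ [L^2 M T^-2] — same dimensions ✓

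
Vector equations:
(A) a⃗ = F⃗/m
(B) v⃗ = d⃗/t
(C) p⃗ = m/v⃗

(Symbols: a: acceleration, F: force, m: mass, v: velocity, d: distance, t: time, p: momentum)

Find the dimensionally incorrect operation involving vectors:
(C) p⃗ = m/v⃗

(A) a⃗ = F⃗/m: LHS [L T^-2], RHS [L T^-2] ✓ — force (vector) divided by mass (scalar)
(B) v⃗ = d⃗/t: LHS [L T^-1], RHS [L T^-1] ✓ — displacement (vector) divided by time (scalar)
(C) p⃗ = m/v⃗: LHS [L M T^-1], RHS [L^-1 M T] ✗ — momentum is mass times velocity; should be mv⃗ (and division by a vector is undefined)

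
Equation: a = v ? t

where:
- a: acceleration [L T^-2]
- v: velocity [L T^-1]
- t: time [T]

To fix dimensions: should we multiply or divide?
division (÷): a = v ÷ t

a [L T^-2]; v [L T^-1]; t [T].
v × t → [L] ✗
v ÷ t → [L T^-2] ✓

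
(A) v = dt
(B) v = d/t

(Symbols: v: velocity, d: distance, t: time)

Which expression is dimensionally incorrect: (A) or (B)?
(A)

(A) v = dt: LHS [L T^-1], RHS [L T] ✗
(B) v = d/t: LHS [L T^-1], RHS [L T^-1] ✓

Expression (A) v = dt is dimensionally incorrect.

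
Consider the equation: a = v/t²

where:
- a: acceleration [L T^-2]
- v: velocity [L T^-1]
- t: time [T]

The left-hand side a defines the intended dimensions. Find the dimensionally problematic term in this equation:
The right-hand side term v/t²

a has dimensions [L T^-2], but v/t² has dimensions [L T^-3], so the term v/t² is dimensionally wrong for a.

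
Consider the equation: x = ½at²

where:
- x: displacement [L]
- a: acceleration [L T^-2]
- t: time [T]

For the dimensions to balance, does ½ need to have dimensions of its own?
No

x has dimensions [L] and at² already has dimensions [L], so the equation balances without ½ contributing any dimensions. ½ is a pure (dimensionless) number; changing or removing it would not affect dimensional consistency.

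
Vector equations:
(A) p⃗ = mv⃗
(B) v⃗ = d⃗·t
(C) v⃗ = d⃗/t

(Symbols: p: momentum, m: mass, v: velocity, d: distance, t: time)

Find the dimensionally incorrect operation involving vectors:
(B) v⃗ = d⃗·t

(A) p⃗ = mv⃗: LHS [L M T^-1], RHS [L M T^-1] ✓ — mass (scalar) times velocity (vector)
(B) v⃗ = d⃗·t: LHS [L T^-1], RHS [L T] ✗ — velocity is displacement per time; should be d⃗/t
(C) v⃗ = d⃗/t: LHS [L T^-1], RHS [L T^-1] ✓ — displacement (vector) divided by time (scalar)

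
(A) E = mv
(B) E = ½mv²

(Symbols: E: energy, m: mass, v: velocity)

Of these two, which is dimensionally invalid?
(A)

(A) E = mv: LHS [L^2 M T^-2], RHS [L M T^-1] ✗
(B) E = ½mv²: LHS [L^2 M T^-2], RHS [L^2 M T^-2] ✓

Expression (A) E = mv is dimensionally incorrect.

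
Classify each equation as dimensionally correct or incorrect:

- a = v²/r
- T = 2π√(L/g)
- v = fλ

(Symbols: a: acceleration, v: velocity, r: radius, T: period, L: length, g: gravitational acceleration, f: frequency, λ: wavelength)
Dimensionally correct: a = v²/r, T = 2π√(L/g), v = fλ
Dimensionally incorrect: none
Ordered (correct first, then incorrect): a = v²/r, T = 2π√(L/g), v = fλ

- a = v²/r: LHS [L T^-2], RHS [L T^-2] → correct ✓
- T = 2π√(L/g): LHS [T], RHS [T] → correct ✓
- v = fλ: LHS [L T^-1], RHS [L T^-1] → correct ✓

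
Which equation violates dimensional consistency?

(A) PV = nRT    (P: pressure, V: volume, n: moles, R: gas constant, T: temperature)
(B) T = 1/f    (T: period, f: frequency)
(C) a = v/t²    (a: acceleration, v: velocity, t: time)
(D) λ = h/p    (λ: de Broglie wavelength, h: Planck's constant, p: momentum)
(C) a = v/t²

The equation (C) a = v/t² is dimensionally incorrect.

LHS (a): [L T^-2]
RHS (v/t²): [L T^-3] ✗

The dimensions do not match. The other three equations balance.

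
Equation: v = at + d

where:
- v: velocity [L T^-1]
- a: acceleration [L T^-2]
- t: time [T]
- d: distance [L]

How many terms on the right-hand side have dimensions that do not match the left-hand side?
1

LHS v: [L T^-1]
- at: [L T^-1] ✓
- d: [L] ✗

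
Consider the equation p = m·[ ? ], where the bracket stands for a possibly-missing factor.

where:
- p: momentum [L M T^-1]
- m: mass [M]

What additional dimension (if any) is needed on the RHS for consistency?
[L T^-1] — velocity (e.g. v)

p has dimensions [L M T^-1]; m has dimensions [M].
The bracketed factor must supply [L M T^-1] / [M] = [L T^-1].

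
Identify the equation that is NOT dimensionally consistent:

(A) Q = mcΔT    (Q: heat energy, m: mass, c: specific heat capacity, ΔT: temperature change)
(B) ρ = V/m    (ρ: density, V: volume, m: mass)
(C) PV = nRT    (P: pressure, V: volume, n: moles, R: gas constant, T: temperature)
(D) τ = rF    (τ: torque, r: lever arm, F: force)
(B) ρ = V/m

The equation (B) ρ = V/m is dimensionally incorrect.

LHS (ρ): [L^-3 M]
RHS (V/m): [L^3 M^-1] ✗

The dimensions do not match. The other three equations balance.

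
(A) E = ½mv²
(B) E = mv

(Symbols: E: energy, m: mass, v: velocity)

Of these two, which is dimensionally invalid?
(B)

(A) E = ½mv²: LHS [L^2 M T^-2], RHS [L^2 M T^-2] ✓
(B) E = mv: LHS [L^2 M T^-2], RHS [L M T^-1] ✗

Expression (B) E = mv is dimensionally incorrect.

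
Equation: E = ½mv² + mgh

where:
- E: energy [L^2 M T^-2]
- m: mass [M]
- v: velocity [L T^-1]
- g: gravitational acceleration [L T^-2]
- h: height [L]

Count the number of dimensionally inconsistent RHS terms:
0

LHS E: [L^2 M T^-2]
- ½mv²: [L^2 M T^-2] ✓
- mgh: [L^2 M T^-2] ✓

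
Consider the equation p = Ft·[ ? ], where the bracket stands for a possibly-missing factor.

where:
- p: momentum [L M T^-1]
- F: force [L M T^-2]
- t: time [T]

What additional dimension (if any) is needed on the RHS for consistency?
Nothing is missing — the bracketed factor must be dimensionless.

p has dimensions [L M T^-1] and Ft already has dimensions [L M T^-1], so p = Ft is dimensionally complete.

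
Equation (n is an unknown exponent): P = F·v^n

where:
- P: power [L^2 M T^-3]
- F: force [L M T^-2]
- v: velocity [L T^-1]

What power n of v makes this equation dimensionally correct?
n = 1

P has dimensions [L^2 M T^-3]; v has dimensions [L T^-1].
The rest of the RHS has dimensions [L M T^-2], so v^n must supply [L T^-1].
With n = 1: F·v^1 has dimensions [L^2 M T^-3], matching the LHS ✓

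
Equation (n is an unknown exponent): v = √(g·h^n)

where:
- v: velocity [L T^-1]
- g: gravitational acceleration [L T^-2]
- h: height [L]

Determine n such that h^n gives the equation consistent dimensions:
n = 1

v has dimensions [L T^-1]; h has dimensions [L].
With n = 1: √(g·h^1) has dimensions [L T^-1], matching the LHS ✓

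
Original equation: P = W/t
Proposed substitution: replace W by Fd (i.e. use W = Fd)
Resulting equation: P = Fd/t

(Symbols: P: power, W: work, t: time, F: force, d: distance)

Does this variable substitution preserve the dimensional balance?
Yes

[W] = [L^2 M T^-2] and [Fd] = [L^2 M T^-2]. These match, so the substitution replaces a quantity by one of the same dimensions and the result P = Fd/t has LHS [L^2 M T^-3] vs RHS [L^2 M T^-3] — still consistent.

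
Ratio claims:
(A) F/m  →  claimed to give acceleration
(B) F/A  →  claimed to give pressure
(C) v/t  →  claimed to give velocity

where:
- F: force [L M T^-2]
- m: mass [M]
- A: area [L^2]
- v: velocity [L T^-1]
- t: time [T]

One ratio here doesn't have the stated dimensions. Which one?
(C) v/t does not give velocity

(A) F/m: [L T^-2] = acceleration [L T^-2] ✓
(B) F/A: [L^-1 M T^-2] = pressure [L^-1 M T^-2] ✓
(C) v/t: [L T^-2] ≠ velocity [L T^-1] ✗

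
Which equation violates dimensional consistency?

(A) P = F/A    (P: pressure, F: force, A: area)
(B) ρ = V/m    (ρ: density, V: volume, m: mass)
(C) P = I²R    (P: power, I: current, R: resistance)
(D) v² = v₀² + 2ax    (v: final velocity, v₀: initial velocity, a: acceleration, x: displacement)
(B) ρ = V/m

The equation (B) ρ = V/m is dimensionally incorrect.

LHS (ρ): [L^-3 M]
RHS (V/m): [L^3 M^-1] ✗

The dimensions do not match. The other three equations balance.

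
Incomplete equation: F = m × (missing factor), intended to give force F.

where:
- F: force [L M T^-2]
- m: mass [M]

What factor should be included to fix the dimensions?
a (acceleration), dimensions [L T^-2]

F has dimensions [L M T^-2] and m has dimensions [M].
The missing factor must have dimensions [L M T^-2] / [M] = [L T^-2], i.e. acceleration (a).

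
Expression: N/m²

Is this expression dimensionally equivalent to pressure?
Yes

The expression N/m² has dimensions [L^-1 M T^-2], which is exactly pressure [L^-1 M T^-2].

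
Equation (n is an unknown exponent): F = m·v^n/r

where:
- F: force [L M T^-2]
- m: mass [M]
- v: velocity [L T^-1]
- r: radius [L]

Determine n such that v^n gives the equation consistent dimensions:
n = 2

F has dimensions [L M T^-2]; v has dimensions [L T^-1].
The rest of the RHS has dimensions [L^-1 M], so v^n must supply [L^2 T^-2].
With n = 2: m·v^2/r has dimensions [L M T^-2], matching the LHS ✓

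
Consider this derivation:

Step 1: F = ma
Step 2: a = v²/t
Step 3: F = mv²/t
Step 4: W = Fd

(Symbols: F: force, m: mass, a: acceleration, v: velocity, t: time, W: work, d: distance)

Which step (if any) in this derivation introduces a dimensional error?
Step 2

Step 1: F = ma → LHS [L M T^-2], RHS [L M T^-2] ✓
Step 2: a = v²/t → LHS [L T^-2], RHS [L^2 T^-3] ✗

The first dimensional inconsistency appears in step 2: a = v²/t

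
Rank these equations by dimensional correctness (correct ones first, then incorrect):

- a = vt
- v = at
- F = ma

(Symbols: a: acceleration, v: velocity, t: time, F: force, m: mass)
Dimensionally correct: v = at, F = ma
Dimensionally incorrect: a = vt
Ordered (correct first, then incorrect): v = at, F = ma, a = vt

- a = vt: LHS [L T^-2], RHS [L] → incorrect ✗
- v = at: LHS [L T^-1], RHS [L T^-1] → correct ✓
- F = ma: LHS [L M T^-2], RHS [L M T^-2] → correct ✓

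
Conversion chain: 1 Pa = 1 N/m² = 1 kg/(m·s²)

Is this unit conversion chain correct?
The chain is correct (no errors).

Correct: Pascal is Newton per square meter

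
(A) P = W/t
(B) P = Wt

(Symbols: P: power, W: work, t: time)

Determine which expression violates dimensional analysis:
(B)

(A) P = W/t: LHS [L^2 M T^-3], RHS [L^2 M T^-3] ✓
(B) P = Wt: LHS [L^2 M T^-3], RHS [L^2 M T^-1] ✗

Expression (B) P = Wt is dimensionally incorrect.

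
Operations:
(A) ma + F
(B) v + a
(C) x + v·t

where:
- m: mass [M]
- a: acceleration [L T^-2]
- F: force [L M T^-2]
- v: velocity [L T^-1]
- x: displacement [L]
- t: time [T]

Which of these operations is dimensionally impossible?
(B) v + a

(A) ma + F: ma [L M T^-2] and F [L M T^-2] — same dimensions ✓
(B) v + a: v [L T^-1] and a [L T^-2] — different dimensions cannot be added/subtracted ✗
(C) x + v·t: x [L] and v·t [L] — same dimensions ✓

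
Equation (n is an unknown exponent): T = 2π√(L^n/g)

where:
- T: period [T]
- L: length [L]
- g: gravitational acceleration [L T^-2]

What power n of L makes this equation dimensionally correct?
n = 1

T has dimensions [T]; L has dimensions [L].
With n = 1: 2π√(L^1/g) has dimensions [T], matching the LHS ✓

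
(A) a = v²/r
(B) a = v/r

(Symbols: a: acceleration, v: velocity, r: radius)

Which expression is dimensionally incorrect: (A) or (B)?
(B)

(A) a = v²/r: LHS [L T^-2], RHS [L T^-2] ✓
(B) a = v/r: LHS [L T^-2], RHS [T^-1] ✗

Expression (B) a = v/r is dimensionally incorrect.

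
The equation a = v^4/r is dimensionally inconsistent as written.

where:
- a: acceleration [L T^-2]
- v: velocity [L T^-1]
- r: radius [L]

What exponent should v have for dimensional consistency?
The exponent of v should be 2: a = v^2/r

The LHS a has dimensions [L T^-2]; v has dimensions [L T^-1].
As written, the RHS v^4/r (exponent 4 on v) has dimensions [L^3 T^-4], which does not match.
With exponent 2, the RHS v^2/r has dimensions [L T^-2], matching the LHS.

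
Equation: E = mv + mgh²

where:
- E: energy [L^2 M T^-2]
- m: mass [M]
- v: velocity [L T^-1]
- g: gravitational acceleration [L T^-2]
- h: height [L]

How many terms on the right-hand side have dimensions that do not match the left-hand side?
2

LHS E: [L^2 M T^-2]
- mv: [L M T^-1] ✗
- mgh²: [L^3 M T^-2] ✗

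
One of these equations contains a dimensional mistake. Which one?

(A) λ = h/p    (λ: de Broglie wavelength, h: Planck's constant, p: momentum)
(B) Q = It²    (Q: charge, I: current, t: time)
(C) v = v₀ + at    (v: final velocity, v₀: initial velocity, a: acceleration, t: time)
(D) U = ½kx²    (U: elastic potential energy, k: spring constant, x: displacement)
(B) Q = It²

The equation (B) Q = It² is dimensionally incorrect.

LHS (Q): [I T]
RHS (It²): [I T^2] ✗

The dimensions do not match. The other three equations balance.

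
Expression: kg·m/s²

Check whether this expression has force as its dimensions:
Yes

The expression kg·m/s² has dimensions [L M T^-2], which is exactly force [L M T^-2].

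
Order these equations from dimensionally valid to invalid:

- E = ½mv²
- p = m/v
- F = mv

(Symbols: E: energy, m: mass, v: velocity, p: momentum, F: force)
Dimensionally correct: E = ½mv²
Dimensionally incorrect: p = m/v, F = mv
Ordered (correct first, then incorrect): E = ½mv², p = m/v, F = mv

- E = ½mv²: LHS [L^2 M T^-2], RHS [L^2 M T^-2] → correct ✓
- p = m/v: LHS [L M T^-1], RHS [L^-1 M T] → incorrect ✗
- F = mv: LHS [L M T^-2], RHS [L M T^-1] → incorrect ✗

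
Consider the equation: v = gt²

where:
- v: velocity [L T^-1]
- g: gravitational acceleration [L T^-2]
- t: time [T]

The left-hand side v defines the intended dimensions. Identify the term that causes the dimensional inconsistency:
The right-hand side term gt²

v has dimensions [L T^-1], but gt² has dimensions [L], so the term gt² is dimensionally wrong for v.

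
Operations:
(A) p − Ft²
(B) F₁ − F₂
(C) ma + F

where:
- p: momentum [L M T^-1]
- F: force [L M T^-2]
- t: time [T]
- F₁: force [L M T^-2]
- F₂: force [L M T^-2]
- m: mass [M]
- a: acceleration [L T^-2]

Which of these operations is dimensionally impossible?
(A) p − Ft²

(A) p − Ft²: p [L M T^-1] and Ft² [L M] — different dimensions cannot be added/subtracted ✗
(B) F₁ − F₂: F₁ [L M T^-2] and F₂ [L M T^-2] — same dimensions ✓
(C) ma + F: ma [L M T^-2] and F [L M T^-2] — same dimensions ✓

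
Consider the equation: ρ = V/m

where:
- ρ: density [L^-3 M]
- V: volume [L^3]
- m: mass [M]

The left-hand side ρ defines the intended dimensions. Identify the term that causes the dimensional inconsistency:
The right-hand side term V/m

ρ has dimensions [L^-3 M], but V/m has dimensions [L^3 M^-1], so the term V/m is dimensionally wrong for ρ.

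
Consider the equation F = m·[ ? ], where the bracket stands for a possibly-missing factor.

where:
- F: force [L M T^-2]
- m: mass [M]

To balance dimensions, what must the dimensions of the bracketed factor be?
[L T^-2] — acceleration (e.g. a)

F has dimensions [L M T^-2]; m has dimensions [M].
The bracketed factor must supply [L M T^-2] / [M] = [L T^-2].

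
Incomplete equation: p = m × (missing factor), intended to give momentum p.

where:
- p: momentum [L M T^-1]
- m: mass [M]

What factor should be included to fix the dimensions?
v (velocity), dimensions [L T^-1]

p has dimensions [L M T^-1] and m has dimensions [M].
The missing factor must have dimensions [L M T^-1] / [M] = [L T^-1], i.e. velocity (v).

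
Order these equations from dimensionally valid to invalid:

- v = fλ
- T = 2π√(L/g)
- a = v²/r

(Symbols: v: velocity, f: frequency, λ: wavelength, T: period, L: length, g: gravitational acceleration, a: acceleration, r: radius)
Dimensionally correct: v = fλ, T = 2π√(L/g), a = v²/r
Dimensionally incorrect: none
Ordered (correct first, then incorrect): v = fλ, T = 2π√(L/g), a = v²/r

- v = fλ: LHS [L T^-1], RHS [L T^-1] → correct ✓
- T = 2π√(L/g): LHS [T], RHS [T] → correct ✓
- a = v²/r: LHS [L T^-2], RHS [L T^-2] → correct ✓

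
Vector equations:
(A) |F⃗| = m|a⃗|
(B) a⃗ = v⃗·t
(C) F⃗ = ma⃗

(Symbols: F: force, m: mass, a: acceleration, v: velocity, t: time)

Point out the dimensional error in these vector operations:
(B) a⃗ = v⃗·t

(A) |F⃗| = m|a⃗|: LHS [L M T^-2], RHS [L M T^-2] ✓ — magnitudes of vectors are scalars
(B) a⃗ = v⃗·t: LHS [L T^-2], RHS [L] ✗ — acceleration is velocity per time; should be v⃗/t
(C) F⃗ = ma⃗: LHS [L M T^-2], RHS [L M T^-2] ✓ — Force and acceleration are vectors, mass is a scalar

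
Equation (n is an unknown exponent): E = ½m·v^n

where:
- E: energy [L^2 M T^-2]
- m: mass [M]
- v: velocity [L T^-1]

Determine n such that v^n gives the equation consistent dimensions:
n = 2

E has dimensions [L^2 M T^-2]; v has dimensions [L T^-1].
The rest of the RHS has dimensions [M], so v^n must supply [L^2 T^-2].
With n = 2: ½m·v^2 has dimensions [L^2 M T^-2], matching the LHS ✓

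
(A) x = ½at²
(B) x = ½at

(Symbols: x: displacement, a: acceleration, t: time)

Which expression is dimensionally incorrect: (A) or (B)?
(B)

(A) x = ½at²: LHS [L], RHS [L] ✓
(B) x = ½at: LHS [L], RHS [L T^-1] ✗

Expression (B) x = ½at is dimensionally incorrect.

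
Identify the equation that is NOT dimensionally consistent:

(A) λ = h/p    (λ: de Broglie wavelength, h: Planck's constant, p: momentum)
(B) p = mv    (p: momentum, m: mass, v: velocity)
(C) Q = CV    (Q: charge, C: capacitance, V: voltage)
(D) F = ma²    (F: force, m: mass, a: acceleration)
(D) F = ma²

The equation (D) F = ma² is dimensionally incorrect.

LHS (F): [L M T^-2]
RHS (ma²): [L^2 M T^-4] ✗

The dimensions do not match. The other three equations balance.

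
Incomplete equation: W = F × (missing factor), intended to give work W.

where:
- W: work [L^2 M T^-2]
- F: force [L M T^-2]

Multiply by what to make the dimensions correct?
d (distance), dimensions [L]

W has dimensions [L^2 M T^-2] and F has dimensions [L M T^-2].
The missing factor must have dimensions [L^2 M T^-2] / [L M T^-2] = [L], i.e. distance (d).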